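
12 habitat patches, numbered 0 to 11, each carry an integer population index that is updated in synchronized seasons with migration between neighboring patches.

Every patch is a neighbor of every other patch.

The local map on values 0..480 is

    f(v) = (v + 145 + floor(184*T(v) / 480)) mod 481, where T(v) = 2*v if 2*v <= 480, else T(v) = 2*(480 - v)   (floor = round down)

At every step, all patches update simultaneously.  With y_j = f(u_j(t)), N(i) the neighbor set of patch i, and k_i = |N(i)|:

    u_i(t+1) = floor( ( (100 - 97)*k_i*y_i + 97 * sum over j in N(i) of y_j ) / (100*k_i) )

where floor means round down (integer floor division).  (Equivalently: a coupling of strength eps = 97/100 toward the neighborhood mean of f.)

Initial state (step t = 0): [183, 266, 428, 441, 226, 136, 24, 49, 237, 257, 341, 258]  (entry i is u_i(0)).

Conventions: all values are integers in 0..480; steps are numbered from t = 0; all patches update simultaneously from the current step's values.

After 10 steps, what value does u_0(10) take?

Answer: u_0(10) = 344

Derivation:
t=0: [183, 266, 428, 441, 226, 136, 24, 49, 237, 257, 341, 258]
t=1: [155, 176, 174, 174, 178, 160, 171, 169, 177, 177, 175, 177]
t=2: [449, 447, 447, 447, 447, 449, 448, 448, 447, 447, 447, 447]
t=3: [136, 136, 136, 136, 136, 136, 136, 136, 136, 136, 136, 136]
t=4: [385, 385, 385, 385, 385, 385, 385, 385, 385, 385, 385, 385]
t=5: [121, 121, 121, 121, 121, 121, 121, 121, 121, 121, 121, 121]
t=6: [358, 358, 358, 358, 358, 358, 358, 358, 358, 358, 358, 358]
t=7: [115, 115, 115, 115, 115, 115, 115, 115, 115, 115, 115, 115]
t=8: [348, 348, 348, 348, 348, 348, 348, 348, 348, 348, 348, 348]
t=9: [113, 113, 113, 113, 113, 113, 113, 113, 113, 113, 113, 113]
t=10: [344, 344, 344, 344, 344, 344, 344, 344, 344, 344, 344, 344]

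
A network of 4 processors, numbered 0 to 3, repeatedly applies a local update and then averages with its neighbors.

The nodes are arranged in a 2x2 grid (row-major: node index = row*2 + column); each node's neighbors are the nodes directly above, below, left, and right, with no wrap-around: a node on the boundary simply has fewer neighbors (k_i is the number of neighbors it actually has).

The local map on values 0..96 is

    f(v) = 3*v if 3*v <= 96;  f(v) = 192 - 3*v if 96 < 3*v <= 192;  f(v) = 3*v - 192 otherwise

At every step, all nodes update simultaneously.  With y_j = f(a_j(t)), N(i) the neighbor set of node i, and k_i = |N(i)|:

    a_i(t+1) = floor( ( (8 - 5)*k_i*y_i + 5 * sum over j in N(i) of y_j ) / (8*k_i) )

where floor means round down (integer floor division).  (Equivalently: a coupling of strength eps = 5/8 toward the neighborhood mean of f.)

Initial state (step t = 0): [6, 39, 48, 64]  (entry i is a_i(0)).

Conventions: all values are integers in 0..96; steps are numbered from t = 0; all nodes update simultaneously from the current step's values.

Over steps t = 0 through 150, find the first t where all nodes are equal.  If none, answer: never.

Simulating step by step:
t=0: [6, 39, 48, 64]  (not all equal)
t=1: [45, 33, 23, 38]  (not all equal)
t=2: [72, 77, 68, 79]  (not all equal)
t=3: [24, 36, 26, 32]  (not all equal)
t=4: [77, 84, 81, 86]  (not all equal)
t=5: [49, 55, 51, 59]  (not all equal)
t=6: [37, 28, 33, 26]  (not all equal)
t=7: [85, 81, 84, 84]  (not all equal)
t=8: [58, 57, 60, 57]  (not all equal)
t=9: [17, 20, 16, 18]  (not all equal)
t=10: [52, 55, 50, 54]  (not all equal)
t=11: [35, 30, 36, 32]  (not all equal)
t=12: [87, 90, 88, 90]  (not all equal)
t=13: [72, 75, 72, 76]  (not all equal)
t=14: [26, 31, 27, 31]  (not all equal)
t=15: [83, 88, 83, 89]  (not all equal)
t=16: [61, 68, 62, 68]  (not all equal)
t=17: [9, 11, 8, 10]  (not all equal)
t=18: [27, 30, 26, 29]  (not all equal)
t=19: [82, 86, 81, 85]  (not all equal)
t=20: [56, 61, 55, 60]  (not all equal)
t=21: [20, 14, 21, 15]  (not all equal)
t=22: [55, 48, 56, 49]  (not all equal)
t=23: [32, 40, 31, 39]  (not all equal)
t=24: [87, 80, 88, 79]  (not all equal)
t=25: [63, 53, 62, 54]  (not all equal)
t=26: [13, 22, 12, 23]  (not all equal)
t=27: [46, 58, 47, 57]  (not all equal)
t=28: [41, 30, 42, 29]  (not all equal)
t=29: [74, 82, 73, 81]  (not all equal)
t=30: [36, 45, 35, 44]  (not all equal)
t=31: [76, 66, 77, 67]  (not all equal)
t=32: [27, 16, 28, 17]  (not all equal)
t=33: [71, 59, 72, 60]  (not all equal)
t=34: [20, 15, 19, 16]  (not all equal)
t=35: [54, 50, 55, 49]  (not all equal)
t=36: [32, 39, 33, 38]  (not all equal)
t=37: [88, 82, 89, 81]  (not all equal)
t=38: [67, 58, 66, 59]  (not all equal)
t=39: [10, 14, 9, 13]  (not all equal)
t=40: [32, 37, 31, 36]  (not all equal)
t=41: [90, 86, 91, 85]  (not all equal)
t=42: [75, 68, 74, 69]  (not all equal)
t=43: [25, 19, 26, 18]  (not all equal)
t=44: [70, 61, 69, 62]  (not all equal)
t=45: [14, 10, 13, 9]  (not all equal)
t=46: [37, 32, 36, 31]  (not all equal)
t=47: [86, 90, 85, 91]  (not all equal)
t=48: [68, 75, 69, 74]  (not all equal)
t=49: [19, 25, 18, 26]  (not all equal)
t=50: [61, 70, 62, 69]  (not all equal)
t=51: [10, 14, 9, 13]  (not all equal)

Answer: never
Key observation: The state at step 39 reappears at step 51 — the system is in a cycle of period 12 from step 39 on.  No step 0..51 is synchronized, and the cycle repeats forever, so no step up to 150 (or ever) has all nodes equal.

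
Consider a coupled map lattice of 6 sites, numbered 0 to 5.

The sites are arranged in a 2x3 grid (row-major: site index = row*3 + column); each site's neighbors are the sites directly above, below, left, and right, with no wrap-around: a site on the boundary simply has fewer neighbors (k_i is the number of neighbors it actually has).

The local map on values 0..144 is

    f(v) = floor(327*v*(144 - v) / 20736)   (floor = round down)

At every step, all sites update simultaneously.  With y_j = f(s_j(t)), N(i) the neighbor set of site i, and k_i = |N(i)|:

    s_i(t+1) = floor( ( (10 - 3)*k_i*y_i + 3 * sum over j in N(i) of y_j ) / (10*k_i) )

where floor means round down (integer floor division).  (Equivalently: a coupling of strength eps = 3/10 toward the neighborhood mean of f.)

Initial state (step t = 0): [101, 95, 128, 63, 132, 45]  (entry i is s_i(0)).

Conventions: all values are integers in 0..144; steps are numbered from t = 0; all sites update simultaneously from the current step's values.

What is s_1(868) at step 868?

Answer: s_1(868) = 80
Key observation: The state at step 4, [80, 80, 80, 80, 80, 80], reappears at step 5: the system is in a cycle of period 1 from step 4 on.  Therefore the state at step 868 equals the state at step 4 + ((868 - 4) mod 1) = 4, which is [80, 80, 80, 80, 80, 80].

Derivation:
t=0: [101, 95, 128, 63, 132, 45]
t=1: [70, 63, 43, 69, 39, 57]
t=2: [80, 77, 71, 78, 68, 74]
t=3: [80, 80, 81, 80, 81, 81]
t=4: [80, 80, 80, 80, 80, 80]
t=5: [80, 80, 80, 80, 80, 80]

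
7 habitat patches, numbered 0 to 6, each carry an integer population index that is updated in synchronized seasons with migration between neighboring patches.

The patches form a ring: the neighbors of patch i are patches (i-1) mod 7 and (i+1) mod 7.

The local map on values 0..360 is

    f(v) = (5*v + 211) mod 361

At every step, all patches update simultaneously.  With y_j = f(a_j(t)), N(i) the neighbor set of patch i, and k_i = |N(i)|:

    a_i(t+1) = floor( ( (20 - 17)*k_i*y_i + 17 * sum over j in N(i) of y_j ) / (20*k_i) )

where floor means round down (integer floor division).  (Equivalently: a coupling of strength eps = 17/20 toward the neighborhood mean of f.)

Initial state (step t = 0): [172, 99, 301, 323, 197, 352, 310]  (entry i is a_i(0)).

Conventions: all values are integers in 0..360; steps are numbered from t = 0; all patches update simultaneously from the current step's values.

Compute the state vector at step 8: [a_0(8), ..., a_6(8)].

Simulating step by step:
t=0: [172, 99, 301, 323, 197, 352, 310]
t=1: [333, 315, 196, 166, 96, 207, 266]
t=2: [197, 127, 297, 234, 254, 205, 114]
t=3: [94, 173, 217, 167, 197, 63, 121]
t=4: [238, 279, 320, 187, 224, 112, 220]
t=5: [213, 162, 96, 117, 84, 209, 190]
t=6: [189, 267, 208, 266, 145, 173, 167]
t=7: [192, 117, 109, 176, 223, 281, 230]
t=8: [162, 62, 39, 118, 112, 247, 152]

Answer: [162, 62, 39, 118, 112, 247, 152]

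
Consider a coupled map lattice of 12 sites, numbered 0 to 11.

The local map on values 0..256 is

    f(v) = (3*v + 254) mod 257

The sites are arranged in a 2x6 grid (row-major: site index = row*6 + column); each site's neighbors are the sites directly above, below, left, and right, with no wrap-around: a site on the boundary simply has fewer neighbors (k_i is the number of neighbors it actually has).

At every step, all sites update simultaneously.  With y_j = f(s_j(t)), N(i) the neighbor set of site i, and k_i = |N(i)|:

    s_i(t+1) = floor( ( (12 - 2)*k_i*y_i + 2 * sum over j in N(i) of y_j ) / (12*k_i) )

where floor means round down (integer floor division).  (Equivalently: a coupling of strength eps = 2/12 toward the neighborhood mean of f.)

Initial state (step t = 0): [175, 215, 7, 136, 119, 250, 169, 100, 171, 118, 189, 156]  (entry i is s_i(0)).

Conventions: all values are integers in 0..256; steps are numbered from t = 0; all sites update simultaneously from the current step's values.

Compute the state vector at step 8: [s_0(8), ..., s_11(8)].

Answer: [213, 123, 178, 134, 109, 192, 84, 73, 173, 133, 54, 60]

Derivation:
t=0: [175, 215, 7, 136, 119, 250, 169, 100, 171, 118, 189, 156]
t=1: [37, 110, 44, 134, 104, 219, 209, 68, 219, 103, 63, 196]
t=2: [105, 82, 127, 131, 69, 126, 117, 185, 137, 66, 164, 86]
t=3: [73, 214, 130, 139, 196, 136, 83, 58, 145, 191, 229, 241]
t=4: [210, 132, 133, 145, 85, 146, 237, 172, 165, 74, 160, 198]
t=5: [121, 141, 146, 179, 241, 175, 192, 244, 229, 217, 213, 97]
t=6: [104, 163, 167, 45, 180, 26, 75, 200, 170, 129, 122, 36]
t=7: [80, 211, 234, 131, 36, 73, 196, 108, 233, 132, 102, 102]
t=8: [213, 123, 178, 134, 109, 192, 84, 73, 173, 133, 54, 60]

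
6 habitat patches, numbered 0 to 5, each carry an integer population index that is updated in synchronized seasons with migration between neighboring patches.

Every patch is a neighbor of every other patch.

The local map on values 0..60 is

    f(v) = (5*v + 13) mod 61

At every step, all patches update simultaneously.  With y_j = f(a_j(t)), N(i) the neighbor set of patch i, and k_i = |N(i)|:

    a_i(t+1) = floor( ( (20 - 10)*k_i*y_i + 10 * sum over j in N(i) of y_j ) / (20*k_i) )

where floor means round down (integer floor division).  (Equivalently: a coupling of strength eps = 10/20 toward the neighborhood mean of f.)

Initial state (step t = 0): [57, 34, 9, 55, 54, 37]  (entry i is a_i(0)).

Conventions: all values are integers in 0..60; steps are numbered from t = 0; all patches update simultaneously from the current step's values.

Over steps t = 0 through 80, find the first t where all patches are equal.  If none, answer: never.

Simulating step by step:
t=0: [57, 34, 9, 55, 54, 37]  (not all equal)
t=1: [42, 21, 44, 38, 36, 27]  (not all equal)
t=2: [36, 43, 40, 28, 24, 30]  (not all equal)
t=3: [20, 34, 28, 29, 21, 33]  (not all equal)
t=4: [44, 23, 35, 37, 46, 45]  (not all equal)
t=5: [39, 21, 21, 25, 43, 41]  (not all equal)
t=6: [33, 46, 46, 29, 41, 37]  (not all equal)
t=7: [48, 50, 50, 40, 40, 32]  (not all equal)
t=8: [19, 23, 23, 27, 27, 36]  (not all equal)
t=9: [30, 14, 14, 22, 22, 16]  (not all equal)
t=10: [28, 20, 20, 12, 12, 24]  (not all equal)
t=11: [29, 37, 37, 21, 21, 21]  (not all equal)
t=12: [38, 29, 29, 46, 46, 46]  (not all equal)
t=13: [35, 41, 41, 51, 51, 51]  (not all equal)
t=14: [16, 28, 28, 24, 24, 24]  (not all equal)
t=15: [25, 25, 25, 17, 17, 17]  (not all equal)
t=16: [22, 22, 22, 30, 30, 30]  (not all equal)
t=17: [13, 13, 13, 29, 29, 29]  (not all equal)
t=18: [22, 22, 22, 30, 30, 30]  (not all equal)

Answer: never
Key observation: The state at step 16 reappears at step 18 — the system is in a cycle of period 2 from step 16 on.  No step 0..18 is synchronized, and the cycle repeats forever, so no step up to 80 (or ever) has all patches equal.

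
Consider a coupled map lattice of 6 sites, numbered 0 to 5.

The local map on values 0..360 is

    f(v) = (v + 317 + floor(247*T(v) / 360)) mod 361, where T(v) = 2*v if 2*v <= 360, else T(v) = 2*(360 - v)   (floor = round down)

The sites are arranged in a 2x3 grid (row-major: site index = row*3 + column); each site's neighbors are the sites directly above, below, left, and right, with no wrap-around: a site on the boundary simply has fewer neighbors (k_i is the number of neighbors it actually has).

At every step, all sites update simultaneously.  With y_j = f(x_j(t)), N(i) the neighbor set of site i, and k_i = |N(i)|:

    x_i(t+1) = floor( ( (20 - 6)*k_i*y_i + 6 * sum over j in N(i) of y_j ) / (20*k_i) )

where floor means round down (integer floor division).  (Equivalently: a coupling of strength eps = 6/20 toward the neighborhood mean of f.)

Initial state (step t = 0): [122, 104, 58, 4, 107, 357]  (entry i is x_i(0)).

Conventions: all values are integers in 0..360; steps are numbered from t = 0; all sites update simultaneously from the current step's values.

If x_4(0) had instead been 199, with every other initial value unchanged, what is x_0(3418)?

Answer: x_0(3418) = 280
Key observation: The state at step 14, [280, 99, 280, 327, 296, 327], reappears at step 16: the system is in a cycle of period 2 from step 14 on.  Therefore the state at step 3418 equals the state at step 14 + ((3418 - 14) mod 2) = 14, which is [280, 99, 280, 327, 296, 327].

Derivation:
t=0: [122, 104, 58, 4, 199, 357]
t=1: [250, 176, 142, 267, 94, 237]
t=2: [303, 91, 206, 325, 160, 70]
t=3: [310, 188, 52, 331, 296, 137]
t=4: [285, 88, 100, 329, 299, 258]
t=5: [313, 202, 212, 331, 321, 326]
t=6: [283, 76, 58, 327, 297, 280]
t=7: [310, 172, 137, 332, 318, 306]
t=8: [283, 96, 246, 327, 298, 326]
t=9: [317, 232, 327, 332, 321, 334]
t=10: [281, 100, 278, 327, 296, 326]
t=11: [319, 238, 320, 332, 322, 332]
t=12: [280, 99, 279, 327, 296, 327]
t=13: [319, 236, 319, 332, 321, 332]
t=14: [280, 99, 280, 327, 296, 327]
t=15: [319, 235, 319, 332, 321, 332]
t=16: [280, 99, 280, 327, 296, 327]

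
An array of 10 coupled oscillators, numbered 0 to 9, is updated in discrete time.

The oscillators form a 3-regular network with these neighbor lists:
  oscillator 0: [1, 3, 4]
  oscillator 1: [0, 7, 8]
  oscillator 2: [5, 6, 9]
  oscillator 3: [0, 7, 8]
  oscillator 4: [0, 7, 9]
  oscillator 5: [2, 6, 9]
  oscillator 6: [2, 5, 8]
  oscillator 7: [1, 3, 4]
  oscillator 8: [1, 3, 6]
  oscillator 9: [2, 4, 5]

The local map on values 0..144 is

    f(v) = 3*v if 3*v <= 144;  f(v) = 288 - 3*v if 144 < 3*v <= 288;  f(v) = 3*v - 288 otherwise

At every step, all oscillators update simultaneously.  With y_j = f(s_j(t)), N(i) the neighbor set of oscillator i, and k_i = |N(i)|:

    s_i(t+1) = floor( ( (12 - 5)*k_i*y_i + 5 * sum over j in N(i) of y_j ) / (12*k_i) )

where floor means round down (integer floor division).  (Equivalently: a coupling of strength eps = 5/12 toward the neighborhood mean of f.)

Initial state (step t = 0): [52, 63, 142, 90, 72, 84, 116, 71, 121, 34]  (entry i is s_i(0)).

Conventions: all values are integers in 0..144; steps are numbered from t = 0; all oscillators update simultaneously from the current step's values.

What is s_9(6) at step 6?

Answer: s_9(6) = 48

Derivation:
t=0: [52, 63, 142, 90, 72, 84, 116, 71, 121, 34]
t=1: [103, 96, 108, 49, 84, 62, 69, 70, 68, 93]
t=2: [36, 25, 47, 107, 36, 77, 78, 70, 79, 29]
t=3: [93, 76, 109, 52, 100, 72, 66, 75, 52, 93]
t=4: [33, 63, 46, 105, 18, 61, 86, 65, 116, 22]
t=5: [82, 92, 108, 50, 67, 93, 59, 79, 56, 79]
t=6: [57, 36, 44, 110, 70, 32, 87, 62, 106, 48]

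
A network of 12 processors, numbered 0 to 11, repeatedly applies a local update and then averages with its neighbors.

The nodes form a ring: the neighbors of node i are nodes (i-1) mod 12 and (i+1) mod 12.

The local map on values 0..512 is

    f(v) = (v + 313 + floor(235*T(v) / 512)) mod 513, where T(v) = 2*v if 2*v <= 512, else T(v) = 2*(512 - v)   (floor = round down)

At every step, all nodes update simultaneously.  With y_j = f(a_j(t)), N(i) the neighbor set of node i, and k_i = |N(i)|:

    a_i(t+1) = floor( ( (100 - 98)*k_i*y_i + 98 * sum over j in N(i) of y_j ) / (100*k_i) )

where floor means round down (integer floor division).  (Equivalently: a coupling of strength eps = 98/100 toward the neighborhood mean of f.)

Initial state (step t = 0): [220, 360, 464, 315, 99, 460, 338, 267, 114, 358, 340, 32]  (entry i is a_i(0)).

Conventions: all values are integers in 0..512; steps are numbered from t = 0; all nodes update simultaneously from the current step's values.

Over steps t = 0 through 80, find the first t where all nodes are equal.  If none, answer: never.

Answer: 6
Key observation: Synchronization is absorbing here: once all nodes are equal they stay equal, and step 6 is the first all-equal step.

Derivation:
t=0: [220, 360, 464, 315, 99, 460, 338, 267, 114, 358, 340, 32]  (not all equal)
t=1: [334, 265, 297, 402, 305, 397, 298, 160, 289, 160, 335, 261]  (not all equal)
t=2: [291, 295, 296, 294, 301, 294, 205, 289, 109, 291, 200, 296]  (not all equal)
t=3: [293, 293, 294, 294, 294, 244, 291, 104, 287, 99, 291, 239]  (not all equal)
t=4: [276, 294, 294, 294, 280, 292, 387, 297, 502, 297, 378, 292]  (not all equal)
t=5: [293, 293, 294, 293, 293, 296, 293, 305, 294, 305, 293, 296]  (not all equal)
t=6: [294, 294, 294, 294, 294, 294, 294, 294, 294, 294, 294, 294]  (all equal)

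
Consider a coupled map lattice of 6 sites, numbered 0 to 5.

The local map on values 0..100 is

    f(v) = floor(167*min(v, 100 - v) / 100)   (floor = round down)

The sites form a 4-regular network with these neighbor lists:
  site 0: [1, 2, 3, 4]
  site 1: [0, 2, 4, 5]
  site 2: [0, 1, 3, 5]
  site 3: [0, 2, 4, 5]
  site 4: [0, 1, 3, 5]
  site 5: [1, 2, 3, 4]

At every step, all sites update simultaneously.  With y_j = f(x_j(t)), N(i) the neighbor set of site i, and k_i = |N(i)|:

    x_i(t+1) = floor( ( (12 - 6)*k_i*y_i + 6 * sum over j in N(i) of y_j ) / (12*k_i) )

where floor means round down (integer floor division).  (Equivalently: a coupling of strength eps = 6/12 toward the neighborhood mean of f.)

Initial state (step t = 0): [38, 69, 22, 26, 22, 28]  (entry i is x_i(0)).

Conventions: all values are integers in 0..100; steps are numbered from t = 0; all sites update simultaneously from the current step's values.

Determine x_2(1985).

Answer: x_2(1985) = 66
Key observation: The state at step 9, [75, 75, 75, 75, 75, 75], reappears at step 20: the system is in a cycle of period 11 from step 9 on.  Therefore the state at step 1985 equals the state at step 9 + ((1985 - 9) mod 11) = 16, which is [66, 66, 66, 66, 66, 66].

Derivation:
t=0: [38, 69, 22, 26, 22, 28]
t=1: [52, 48, 43, 44, 43, 43]
t=2: [76, 76, 73, 73, 73, 72]
t=3: [41, 42, 43, 44, 43, 44]
t=4: [69, 70, 71, 71, 71, 72]
t=5: [49, 49, 48, 48, 48, 47]
t=6: [80, 80, 80, 79, 80, 79]
t=7: [33, 33, 33, 34, 33, 34]
t=8: [55, 55, 55, 55, 55, 55]
t=9: [75, 75, 75, 75, 75, 75]
t=10: [41, 41, 41, 41, 41, 41]
t=11: [68, 68, 68, 68, 68, 68]
t=12: [53, 53, 53, 53, 53, 53]
t=13: [78, 78, 78, 78, 78, 78]
t=14: [36, 36, 36, 36, 36, 36]
t=15: [60, 60, 60, 60, 60, 60]
t=16: [66, 66, 66, 66, 66, 66]
t=17: [56, 56, 56, 56, 56, 56]
t=18: [73, 73, 73, 73, 73, 73]
t=19: [45, 45, 45, 45, 45, 45]
t=20: [75, 75, 75, 75, 75, 75]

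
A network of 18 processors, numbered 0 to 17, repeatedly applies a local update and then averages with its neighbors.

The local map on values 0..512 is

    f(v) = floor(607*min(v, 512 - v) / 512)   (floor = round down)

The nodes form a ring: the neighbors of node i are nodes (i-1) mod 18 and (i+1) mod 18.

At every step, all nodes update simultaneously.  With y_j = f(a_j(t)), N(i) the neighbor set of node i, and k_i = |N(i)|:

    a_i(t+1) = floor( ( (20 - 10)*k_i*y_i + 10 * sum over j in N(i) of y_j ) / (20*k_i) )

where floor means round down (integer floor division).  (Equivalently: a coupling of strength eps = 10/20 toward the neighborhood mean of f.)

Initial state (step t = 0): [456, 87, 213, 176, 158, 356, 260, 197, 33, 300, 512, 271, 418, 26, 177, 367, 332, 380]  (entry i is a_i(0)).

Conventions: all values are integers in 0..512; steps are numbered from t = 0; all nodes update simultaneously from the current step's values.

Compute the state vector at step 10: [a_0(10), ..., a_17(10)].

Simulating step by step:
t=0: [456, 87, 213, 176, 158, 356, 260, 197, 33, 300, 512, 271, 418, 26, 177, 367, 332, 380]
t=1: [97, 131, 203, 213, 191, 213, 253, 200, 140, 135, 134, 170, 134, 95, 154, 191, 188, 147]
t=2: [139, 166, 221, 242, 239, 257, 271, 234, 181, 160, 169, 179, 157, 141, 175, 214, 211, 171]
t=3: [181, 204, 251, 279, 288, 293, 287, 263, 223, 198, 200, 202, 187, 181, 208, 240, 238, 204]
t=4: [227, 248, 277, 278, 266, 262, 271, 280, 264, 242, 236, 234, 223, 223, 247, 274, 272, 244]
t=5: [280, 283, 281, 280, 288, 292, 285, 282, 287, 286, 280, 274, 267, 271, 282, 285, 284, 282]
t=6: [273, 272, 273, 272, 266, 263, 267, 269, 267, 268, 274, 282, 286, 283, 274, 270, 270, 272]
t=7: [283, 283, 283, 285, 290, 292, 290, 289, 289, 287, 281, 273, 269, 272, 280, 285, 285, 284]
t=8: [270, 271, 270, 268, 263, 261, 262, 263, 264, 267, 273, 281, 285, 282, 275, 270, 269, 270]
t=9: [285, 285, 286, 289, 294, 296, 296, 295, 293, 289, 282, 274, 270, 273, 279, 285, 287, 286]
t=10: [268, 268, 266, 263, 259, 256, 256, 257, 259, 264, 272, 280, 284, 282, 276, 270, 267, 267]

Answer: [268, 268, 266, 263, 259, 256, 256, 257, 259, 264, 272, 280, 284, 282, 276, 270, 267, 267]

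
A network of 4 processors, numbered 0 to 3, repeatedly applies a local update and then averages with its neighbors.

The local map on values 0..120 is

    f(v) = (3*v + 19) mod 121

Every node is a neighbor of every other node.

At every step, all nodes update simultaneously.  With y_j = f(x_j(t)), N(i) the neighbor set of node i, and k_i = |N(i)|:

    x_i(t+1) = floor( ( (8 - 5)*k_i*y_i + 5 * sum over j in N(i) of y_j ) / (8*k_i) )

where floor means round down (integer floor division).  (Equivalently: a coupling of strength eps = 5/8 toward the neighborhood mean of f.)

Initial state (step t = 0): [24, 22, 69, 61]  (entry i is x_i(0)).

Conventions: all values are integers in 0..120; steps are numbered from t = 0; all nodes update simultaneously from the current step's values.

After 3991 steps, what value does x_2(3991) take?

Simulating step by step:
t=0: [24, 22, 69, 61]
t=1: [90, 89, 92, 88]
t=2: [46, 45, 47, 45]
t=3: [35, 34, 35, 34]
t=4: [1, 1, 1, 1]
t=5: [22, 22, 22, 22]
t=6: [85, 85, 85, 85]
t=7: [32, 32, 32, 32]
t=8: [115, 115, 115, 115]
t=9: [1, 1, 1, 1]

Answer: x_2(3991) = 85
Key observation: The state at step 4, [1, 1, 1, 1], reappears at step 9: the system is in a cycle of period 5 from step 4 on.  Therefore the state at step 3991 equals the state at step 4 + ((3991 - 4) mod 5) = 6, which is [85, 85, 85, 85].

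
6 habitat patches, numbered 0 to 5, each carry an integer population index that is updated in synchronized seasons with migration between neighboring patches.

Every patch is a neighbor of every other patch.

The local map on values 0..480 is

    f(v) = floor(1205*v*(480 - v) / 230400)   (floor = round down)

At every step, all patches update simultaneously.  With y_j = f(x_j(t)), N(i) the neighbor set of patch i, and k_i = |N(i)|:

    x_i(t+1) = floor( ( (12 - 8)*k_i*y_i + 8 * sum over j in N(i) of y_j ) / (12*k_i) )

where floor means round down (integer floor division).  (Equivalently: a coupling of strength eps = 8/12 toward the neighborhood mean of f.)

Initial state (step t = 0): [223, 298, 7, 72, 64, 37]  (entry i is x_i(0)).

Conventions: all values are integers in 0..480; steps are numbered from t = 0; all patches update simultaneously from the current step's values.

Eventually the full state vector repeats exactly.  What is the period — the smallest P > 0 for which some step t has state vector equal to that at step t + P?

Simulating step by step:
t=0: [223, 298, 7, 72, 64, 37]
t=1: [189, 186, 133, 160, 157, 147]
t=2: [270, 270, 261, 266, 266, 264]
t=3: [296, 296, 297, 297, 297, 297]
t=4: [284, 284, 284, 284, 284, 284]
t=5: [291, 291, 291, 291, 291, 291]
t=6: [287, 287, 287, 287, 287, 287]
t=7: [289, 289, 289, 289, 289, 289]
t=8: [288, 288, 288, 288, 288, 288]
t=9: [289, 289, 289, 289, 289, 289]

Answer: 2
Key observation: The state at step 7, [289, 289, 289, 289, 289, 289], reappears at step 9 — and no state repeats earlier — so the cycle the system enters has period 2.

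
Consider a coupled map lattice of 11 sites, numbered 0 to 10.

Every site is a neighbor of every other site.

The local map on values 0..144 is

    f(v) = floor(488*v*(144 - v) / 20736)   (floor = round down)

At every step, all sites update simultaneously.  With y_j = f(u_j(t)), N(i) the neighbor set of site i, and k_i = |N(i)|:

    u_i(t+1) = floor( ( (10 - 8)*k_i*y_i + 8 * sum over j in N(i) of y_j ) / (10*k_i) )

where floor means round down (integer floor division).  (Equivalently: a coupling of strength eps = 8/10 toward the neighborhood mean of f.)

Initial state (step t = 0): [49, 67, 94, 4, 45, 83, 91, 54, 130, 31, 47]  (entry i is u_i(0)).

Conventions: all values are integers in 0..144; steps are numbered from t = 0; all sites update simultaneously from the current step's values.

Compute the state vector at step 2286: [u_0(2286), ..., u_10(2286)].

Simulating step by step:
t=0: [49, 67, 94, 4, 45, 83, 91, 54, 130, 31, 47]
t=1: [95, 97, 95, 84, 95, 97, 96, 96, 87, 92, 95]
t=2: [110, 109, 110, 111, 110, 109, 109, 109, 110, 110, 110]
t=3: [88, 88, 88, 87, 88, 88, 88, 88, 88, 88, 88]
t=4: [115, 115, 115, 115, 115, 115, 115, 115, 115, 115, 115]
t=5: [78, 78, 78, 78, 78, 78, 78, 78, 78, 78, 78]
t=6: [121, 121, 121, 121, 121, 121, 121, 121, 121, 121, 121]
t=7: [65, 65, 65, 65, 65, 65, 65, 65, 65, 65, 65]
t=8: [120, 120, 120, 120, 120, 120, 120, 120, 120, 120, 120]
t=9: [67, 67, 67, 67, 67, 67, 67, 67, 67, 67, 67]
t=10: [121, 121, 121, 121, 121, 121, 121, 121, 121, 121, 121]

Answer: [121, 121, 121, 121, 121, 121, 121, 121, 121, 121, 121]
Key observation: The state at step 6, [121, 121, 121, 121, 121, 121, 121, 121, 121, 121, 121], reappears at step 10: the system is in a cycle of period 4 from step 6 on.  Therefore the state at step 2286 equals the state at step 6 + ((2286 - 6) mod 4) = 6, which is [121, 121, 121, 121, 121, 121, 121, 121, 121, 121, 121].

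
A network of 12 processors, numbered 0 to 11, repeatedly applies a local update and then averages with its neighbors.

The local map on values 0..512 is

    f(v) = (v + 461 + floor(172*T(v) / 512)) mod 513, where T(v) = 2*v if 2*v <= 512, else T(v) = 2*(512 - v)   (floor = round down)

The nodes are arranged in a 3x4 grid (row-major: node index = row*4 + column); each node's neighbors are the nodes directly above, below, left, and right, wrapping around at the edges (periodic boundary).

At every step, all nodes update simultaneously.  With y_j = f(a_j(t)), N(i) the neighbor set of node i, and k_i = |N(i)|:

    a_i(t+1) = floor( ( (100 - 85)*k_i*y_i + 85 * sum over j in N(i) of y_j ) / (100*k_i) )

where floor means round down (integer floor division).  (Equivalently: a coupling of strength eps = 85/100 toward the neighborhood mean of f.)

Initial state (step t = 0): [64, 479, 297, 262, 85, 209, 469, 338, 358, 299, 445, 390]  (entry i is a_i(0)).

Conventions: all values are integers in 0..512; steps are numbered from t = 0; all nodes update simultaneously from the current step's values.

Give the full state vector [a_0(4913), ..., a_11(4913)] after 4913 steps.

Simulating step by step:
t=0: [64, 479, 297, 262, 85, 209, 469, 338, 358, 299, 445, 390]
t=1: [289, 307, 421, 325, 260, 336, 391, 343, 264, 397, 414, 408]
t=2: [386, 407, 412, 409, 390, 402, 416, 404, 398, 403, 424, 405]
t=3: [422, 423, 427, 423, 421, 423, 426, 424, 421, 425, 426, 425]
t=4: [430, 430, 430, 430, 430, 430, 431, 430, 430, 430, 431, 430]
t=5: [433, 433, 433, 433, 433, 433, 433, 433, 433, 433, 433, 433]
t=6: [434, 434, 434, 434, 434, 434, 434, 434, 434, 434, 434, 434]
t=7: [434, 434, 434, 434, 434, 434, 434, 434, 434, 434, 434, 434]

Answer: [434, 434, 434, 434, 434, 434, 434, 434, 434, 434, 434, 434]
Key observation: The state at step 6, [434, 434, 434, 434, 434, 434, 434, 434, 434, 434, 434, 434], reappears at step 7: the system is in a cycle of period 1 from step 6 on.  Therefore the state at step 4913 equals the state at step 6 + ((4913 - 6) mod 1) = 6, which is [434, 434, 434, 434, 434, 434, 434, 434, 434, 434, 434, 434].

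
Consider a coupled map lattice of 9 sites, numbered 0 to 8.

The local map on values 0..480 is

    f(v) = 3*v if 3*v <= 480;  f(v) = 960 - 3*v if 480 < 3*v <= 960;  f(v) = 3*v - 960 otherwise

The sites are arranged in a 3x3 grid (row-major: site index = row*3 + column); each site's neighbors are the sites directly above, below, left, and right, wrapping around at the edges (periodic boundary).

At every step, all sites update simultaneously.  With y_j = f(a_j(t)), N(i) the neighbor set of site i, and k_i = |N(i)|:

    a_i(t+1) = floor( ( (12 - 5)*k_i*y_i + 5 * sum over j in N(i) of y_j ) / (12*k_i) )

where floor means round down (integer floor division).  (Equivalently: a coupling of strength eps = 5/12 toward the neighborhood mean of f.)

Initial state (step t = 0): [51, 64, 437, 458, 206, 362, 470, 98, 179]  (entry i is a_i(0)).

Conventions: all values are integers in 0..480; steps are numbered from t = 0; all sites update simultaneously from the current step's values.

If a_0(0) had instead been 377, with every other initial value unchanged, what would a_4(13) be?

Answer: a_4(13) = 415
Key observation: This trace re-runs the system from the modified initial state.

Derivation:
t=0: [377, 64, 437, 458, 206, 362, 470, 98, 179]
t=1: [246, 232, 299, 354, 306, 232, 398, 318, 373]
t=2: [198, 188, 131, 138, 90, 192, 187, 76, 151]
t=3: [380, 361, 395, 389, 305, 383, 384, 291, 410]
t=4: [182, 127, 210, 183, 89, 188, 189, 116, 229]
t=5: [399, 363, 345, 392, 315, 364, 379, 339, 312]
t=6: [200, 115, 98, 184, 64, 111, 158, 69, 59]
t=7: [368, 310, 298, 379, 246, 305, 396, 244, 239]
t=8: [136, 86, 86, 169, 179, 100, 215, 208, 200]
t=9: [371, 298, 288, 414, 387, 330, 345, 337, 335]
t=10: [143, 90, 86, 212, 161, 82, 99, 70, 52]
t=11: [369, 300, 265, 339, 387, 270, 289, 247, 196]
t=12: [124, 111, 172, 94, 167, 170, 137, 203, 282]
t=13: [370, 363, 391, 340, 415, 397, 356, 341, 239]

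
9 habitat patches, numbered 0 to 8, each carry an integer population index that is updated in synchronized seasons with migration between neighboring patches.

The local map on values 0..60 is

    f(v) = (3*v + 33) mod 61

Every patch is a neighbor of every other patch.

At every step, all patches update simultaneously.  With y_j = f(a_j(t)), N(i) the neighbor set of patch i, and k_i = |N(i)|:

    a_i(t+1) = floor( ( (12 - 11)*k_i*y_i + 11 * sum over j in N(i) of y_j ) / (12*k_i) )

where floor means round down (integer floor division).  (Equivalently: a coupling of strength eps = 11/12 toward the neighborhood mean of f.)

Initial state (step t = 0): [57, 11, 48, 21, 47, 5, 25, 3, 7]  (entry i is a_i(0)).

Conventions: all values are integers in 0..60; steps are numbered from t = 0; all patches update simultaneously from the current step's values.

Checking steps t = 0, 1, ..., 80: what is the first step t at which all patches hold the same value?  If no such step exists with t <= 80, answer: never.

Simulating step by step:
t=0: [57, 11, 48, 21, 47, 5, 25, 3, 7]  (not all equal)
t=1: [40, 40, 39, 40, 39, 39, 39, 39, 39]  (not all equal)
t=2: [28, 28, 29, 28, 29, 29, 29, 29, 29]  (not all equal)
t=3: [58, 58, 57, 58, 57, 57, 57, 57, 57]  (not all equal)
t=4: [21, 21, 22, 21, 22, 22, 22, 22, 22]  (not all equal)
t=5: [37, 37, 36, 37, 36, 36, 36, 36, 36]  (not all equal)
t=6: [19, 19, 20, 19, 20, 20, 20, 20, 20]  (not all equal)
t=7: [31, 31, 30, 31, 30, 30, 30, 30, 30]  (not all equal)
t=8: [1, 1, 2, 1, 2, 2, 2, 2, 2]  (not all equal)
t=9: [38, 38, 37, 38, 37, 37, 37, 37, 37]  (not all equal)
t=10: [22, 22, 23, 22, 23, 23, 23, 23, 23]  (not all equal)
t=11: [40, 40, 39, 40, 39, 39, 39, 39, 39]  (not all equal)

Answer: never
Key observation: The state at step 1 reappears at step 11 — the system is in a cycle of period 10 from step 1 on.  No step 0..11 is synchronized, and the cycle repeats forever, so no step up to 80 (or ever) has all patches equal.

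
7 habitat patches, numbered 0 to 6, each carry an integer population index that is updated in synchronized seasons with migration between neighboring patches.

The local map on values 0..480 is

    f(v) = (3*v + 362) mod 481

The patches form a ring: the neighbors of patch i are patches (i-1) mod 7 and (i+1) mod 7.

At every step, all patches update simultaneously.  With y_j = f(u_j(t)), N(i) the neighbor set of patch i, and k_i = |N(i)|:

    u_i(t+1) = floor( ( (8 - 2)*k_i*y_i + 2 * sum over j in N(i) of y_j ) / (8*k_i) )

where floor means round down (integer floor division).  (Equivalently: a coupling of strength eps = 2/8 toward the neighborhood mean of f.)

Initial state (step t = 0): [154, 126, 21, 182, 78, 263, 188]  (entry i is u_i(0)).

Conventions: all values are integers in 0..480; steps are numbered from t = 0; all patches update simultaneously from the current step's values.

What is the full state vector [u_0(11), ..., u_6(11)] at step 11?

Answer: [85, 104, 298, 172, 153, 151, 205]

Derivation:
t=0: [154, 126, 21, 182, 78, 263, 188]
t=1: [345, 290, 404, 387, 163, 211, 400]
t=2: [374, 273, 142, 122, 291, 85, 147]
t=3: [98, 207, 288, 257, 252, 176, 263]
t=4: [157, 70, 222, 180, 189, 349, 214]
t=5: [280, 120, 113, 380, 444, 396, 131]
t=6: [244, 238, 202, 103, 209, 145, 248]
t=7: [131, 102, 42, 146, 83, 258, 164]
t=8: [275, 175, 68, 256, 159, 193, 335]
t=9: [270, 343, 135, 181, 347, 440, 389]
t=10: [221, 383, 321, 408, 413, 245, 120]
t=11: [85, 104, 298, 172, 153, 151, 205]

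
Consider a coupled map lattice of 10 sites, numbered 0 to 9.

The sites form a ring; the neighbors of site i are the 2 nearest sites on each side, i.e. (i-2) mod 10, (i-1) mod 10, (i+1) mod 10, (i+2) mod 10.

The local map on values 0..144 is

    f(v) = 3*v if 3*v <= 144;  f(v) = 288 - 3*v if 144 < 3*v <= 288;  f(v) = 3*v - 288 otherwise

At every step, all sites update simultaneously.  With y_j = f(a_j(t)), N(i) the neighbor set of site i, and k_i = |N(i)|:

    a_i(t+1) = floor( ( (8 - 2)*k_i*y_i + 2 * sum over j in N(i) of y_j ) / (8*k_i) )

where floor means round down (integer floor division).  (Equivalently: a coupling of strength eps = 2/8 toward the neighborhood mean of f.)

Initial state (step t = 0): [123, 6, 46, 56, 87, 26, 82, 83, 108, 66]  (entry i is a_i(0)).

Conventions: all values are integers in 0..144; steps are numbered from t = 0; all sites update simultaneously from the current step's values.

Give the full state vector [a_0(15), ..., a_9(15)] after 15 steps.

Answer: [59, 80, 72, 37, 114, 84, 97, 40, 73, 29]

Derivation:
t=0: [123, 6, 46, 56, 87, 26, 82, 83, 108, 66]
t=1: [78, 40, 118, 106, 43, 72, 42, 44, 42, 78]
t=2: [63, 102, 70, 46, 115, 80, 123, 122, 117, 67]
t=3: [89, 38, 78, 116, 64, 58, 76, 75, 68, 81]
t=4: [34, 96, 58, 68, 90, 102, 67, 66, 74, 51]
t=5: [96, 27, 98, 72, 32, 30, 77, 86, 75, 117]
t=6: [13, 69, 20, 71, 86, 83, 60, 39, 56, 58]
t=7: [52, 78, 59, 69, 40, 49, 100, 111, 113, 107]
t=8: [114, 62, 107, 87, 111, 121, 31, 48, 52, 42]
t=9: [65, 91, 39, 36, 48, 75, 94, 134, 125, 121]
t=10: [88, 35, 110, 102, 126, 70, 30, 99, 83, 75]
t=11: [33, 87, 46, 33, 81, 71, 81, 23, 40, 58]
t=12: [99, 48, 120, 92, 56, 72, 53, 73, 110, 105]
t=13: [24, 115, 71, 34, 107, 74, 115, 68, 46, 36]
t=14: [77, 65, 72, 90, 43, 66, 62, 86, 123, 102]
t=15: [59, 80, 72, 37, 114, 84, 97, 40, 73, 29]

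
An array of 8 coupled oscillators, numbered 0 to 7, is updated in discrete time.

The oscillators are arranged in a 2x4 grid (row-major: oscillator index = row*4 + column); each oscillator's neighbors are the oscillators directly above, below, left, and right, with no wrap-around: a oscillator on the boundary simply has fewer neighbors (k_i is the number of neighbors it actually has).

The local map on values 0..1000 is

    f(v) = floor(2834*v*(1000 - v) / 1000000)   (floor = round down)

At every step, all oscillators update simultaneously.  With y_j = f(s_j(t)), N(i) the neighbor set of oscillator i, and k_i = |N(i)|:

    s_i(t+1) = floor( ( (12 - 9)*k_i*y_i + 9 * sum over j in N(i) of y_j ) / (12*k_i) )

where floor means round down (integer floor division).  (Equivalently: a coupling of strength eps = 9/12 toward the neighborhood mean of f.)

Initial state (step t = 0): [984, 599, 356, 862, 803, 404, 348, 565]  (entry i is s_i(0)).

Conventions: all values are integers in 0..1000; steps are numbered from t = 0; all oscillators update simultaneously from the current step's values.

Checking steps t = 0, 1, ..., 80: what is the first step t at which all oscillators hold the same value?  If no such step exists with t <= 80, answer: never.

Simulating step by step:
t=0: [984, 599, 356, 862, 803, 404, 348, 565]  (not all equal)
t=1: [434, 513, 577, 588, 384, 613, 667, 541]  (not all equal)
t=2: [690, 691, 678, 694, 680, 669, 673, 668]  (not all equal)
t=3: [609, 614, 611, 617, 616, 617, 624, 616]  (not all equal)
t=4: [671, 671, 669, 670, 671, 668, 669, 667]  (not all equal)
t=5: [625, 626, 626, 627, 626, 626, 627, 627]  (not all equal)
t=6: [663, 663, 662, 662, 663, 662, 662, 662]  (not all equal)
t=7: [633, 633, 633, 634, 633, 633, 634, 634]  (not all equal)
t=8: [658, 658, 657, 657, 658, 657, 657, 657]  (not all equal)
t=9: [637, 637, 637, 638, 637, 637, 638, 638]  (not all equal)
t=10: [655, 655, 654, 654, 655, 654, 654, 654]  (not all equal)
t=11: [640, 640, 640, 641, 640, 640, 641, 641]  (not all equal)
t=12: [652, 652, 652, 652, 652, 652, 652, 652]  (all equal)

Answer: 12
Key observation: Synchronization is absorbing here: once all oscillators are equal they stay equal, and step 12 is the first all-equal step.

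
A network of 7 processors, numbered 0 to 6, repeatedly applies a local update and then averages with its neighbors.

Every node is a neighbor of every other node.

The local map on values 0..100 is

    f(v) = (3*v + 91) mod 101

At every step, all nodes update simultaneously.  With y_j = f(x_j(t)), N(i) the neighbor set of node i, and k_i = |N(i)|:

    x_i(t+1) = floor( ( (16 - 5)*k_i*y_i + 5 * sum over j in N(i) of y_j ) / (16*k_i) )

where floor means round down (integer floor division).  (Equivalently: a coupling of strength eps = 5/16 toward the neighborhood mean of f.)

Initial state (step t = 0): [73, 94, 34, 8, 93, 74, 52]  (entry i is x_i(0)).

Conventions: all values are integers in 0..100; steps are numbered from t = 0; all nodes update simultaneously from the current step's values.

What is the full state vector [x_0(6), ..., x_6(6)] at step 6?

Answer: [84, 59, 55, 48, 63, 59, 44]

Derivation:
t=0: [73, 94, 34, 8, 93, 74, 52]
t=1: [20, 60, 74, 24, 58, 22, 44]
t=2: [49, 61, 23, 56, 57, 52, 30]
t=3: [44, 67, 58, 57, 59, 49, 72]
t=4: [31, 74, 57, 55, 59, 40, 20]
t=5: [70, 23, 55, 51, 59, 23, 49]
t=6: [84, 59, 55, 48, 63, 59, 44]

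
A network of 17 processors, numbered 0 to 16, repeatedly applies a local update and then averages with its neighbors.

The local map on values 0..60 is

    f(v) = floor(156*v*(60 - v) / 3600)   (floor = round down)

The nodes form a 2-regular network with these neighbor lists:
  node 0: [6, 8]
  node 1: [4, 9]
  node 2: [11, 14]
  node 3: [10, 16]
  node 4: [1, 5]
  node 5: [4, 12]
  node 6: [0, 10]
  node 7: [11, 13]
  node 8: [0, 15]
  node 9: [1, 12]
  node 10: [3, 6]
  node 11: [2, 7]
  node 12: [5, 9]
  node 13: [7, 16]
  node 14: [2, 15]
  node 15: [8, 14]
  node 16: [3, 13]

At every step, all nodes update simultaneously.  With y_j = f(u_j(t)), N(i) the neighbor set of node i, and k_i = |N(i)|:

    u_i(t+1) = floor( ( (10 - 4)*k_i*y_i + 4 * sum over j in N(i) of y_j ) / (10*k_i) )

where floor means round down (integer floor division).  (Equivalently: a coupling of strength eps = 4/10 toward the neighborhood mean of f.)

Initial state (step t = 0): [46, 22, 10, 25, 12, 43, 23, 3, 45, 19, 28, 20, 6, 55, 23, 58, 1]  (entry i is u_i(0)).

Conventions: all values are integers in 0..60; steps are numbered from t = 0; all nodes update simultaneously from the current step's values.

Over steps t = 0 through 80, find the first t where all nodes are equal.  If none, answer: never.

Simulating step by step:
t=0: [46, 22, 10, 25, 12, 43, 23, 3, 45, 19, 28, 20, 6, 55, 23, 58, 1]  (not all equal)
t=1: [29, 33, 26, 30, 27, 26, 34, 13, 23, 29, 37, 26, 21, 8, 26, 16, 10]  (not all equal)
t=2: [37, 38, 38, 34, 38, 37, 37, 26, 35, 37, 37, 35, 36, 20, 36, 32, 24]  (not all equal)
t=3: [36, 36, 36, 37, 36, 36, 36, 37, 37, 36, 36, 37, 36, 35, 37, 37, 36]  (not all equal)
t=4: [36, 37, 36, 36, 37, 37, 37, 36, 36, 37, 36, 36, 37, 36, 36, 36, 36]  (not all equal)
t=5: [36, 36, 37, 37, 36, 36, 36, 37, 37, 36, 36, 37, 36, 37, 37, 37, 37]  (not all equal)
t=6: [36, 37, 36, 36, 37, 37, 37, 36, 36, 37, 36, 36, 37, 36, 36, 36, 36]  (not all equal)

Answer: never
Key observation: The state at step 4 reappears at step 6 — the system is in a cycle of period 2 from step 4 on.  No step 0..6 is synchronized, and the cycle repeats forever, so no step up to 80 (or ever) has all nodes equal.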